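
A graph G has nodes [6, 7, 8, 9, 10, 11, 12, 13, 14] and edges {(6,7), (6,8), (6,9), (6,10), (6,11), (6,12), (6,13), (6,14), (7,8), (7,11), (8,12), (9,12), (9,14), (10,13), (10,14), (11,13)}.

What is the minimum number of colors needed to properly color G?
Clique number ω(G) = 3 (lower bound: χ ≥ ω).
The clique on [6, 7, 8] has size 3, forcing χ ≥ 3, and the coloring below uses 3 colors, so χ(G) = 3.
A valid 3-coloring: color 1: [6]; color 2: [8, 9, 10, 11]; color 3: [7, 12, 13, 14].

χ(G) = 3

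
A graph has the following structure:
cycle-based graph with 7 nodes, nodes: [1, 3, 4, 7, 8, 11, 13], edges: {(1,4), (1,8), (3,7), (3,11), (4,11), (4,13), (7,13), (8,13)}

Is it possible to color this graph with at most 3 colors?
Yes, G is 3-colorable

A valid 3-coloring: color 1: [4, 7, 8]; color 2: [1, 3, 13]; color 3: [11].
(χ(G) = 3 ≤ 3.)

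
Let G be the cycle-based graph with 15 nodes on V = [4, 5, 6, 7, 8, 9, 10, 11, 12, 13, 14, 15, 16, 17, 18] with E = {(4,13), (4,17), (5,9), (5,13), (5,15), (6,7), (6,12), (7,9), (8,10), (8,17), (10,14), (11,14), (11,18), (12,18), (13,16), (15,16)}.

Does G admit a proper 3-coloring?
A valid 3-coloring: color 1: [5, 7, 10, 11, 12, 16, 17]; color 2: [6, 8, 9, 13, 14, 15, 18]; color 3: [4].
(χ(G) = 3 ≤ 3.)

Yes, G is 3-colorable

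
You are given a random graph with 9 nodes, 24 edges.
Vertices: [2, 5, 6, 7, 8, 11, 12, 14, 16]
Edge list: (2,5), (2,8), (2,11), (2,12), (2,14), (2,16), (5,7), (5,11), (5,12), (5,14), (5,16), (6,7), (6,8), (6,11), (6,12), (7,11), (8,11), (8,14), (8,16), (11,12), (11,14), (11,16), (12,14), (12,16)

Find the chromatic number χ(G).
Clique number ω(G) = 5 (lower bound: χ ≥ ω).
The clique on [2, 5, 11, 12, 16] has size 5, forcing χ ≥ 5, and the coloring below uses 5 colors, so χ(G) = 5.
A valid 5-coloring: color 1: [11]; color 2: [2, 6]; color 3: [5, 8]; color 4: [7, 12]; color 5: [14, 16].

χ(G) = 5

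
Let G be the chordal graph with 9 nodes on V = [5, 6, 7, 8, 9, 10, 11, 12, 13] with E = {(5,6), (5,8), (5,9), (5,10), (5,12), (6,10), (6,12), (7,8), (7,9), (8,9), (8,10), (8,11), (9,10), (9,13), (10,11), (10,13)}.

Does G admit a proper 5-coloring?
A valid 5-coloring: color 1: [7, 10, 12]; color 2: [6, 9, 11]; color 3: [5, 13]; color 4: [8].
(χ(G) = 4 ≤ 5.)

Yes, G is 5-colorable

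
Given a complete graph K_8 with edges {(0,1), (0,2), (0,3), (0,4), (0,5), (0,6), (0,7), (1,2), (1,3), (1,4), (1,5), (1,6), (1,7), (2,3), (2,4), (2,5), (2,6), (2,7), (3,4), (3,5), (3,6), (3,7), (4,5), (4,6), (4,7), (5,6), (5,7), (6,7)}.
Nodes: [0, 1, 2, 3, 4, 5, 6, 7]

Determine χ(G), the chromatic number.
χ(G) = 8

Clique number ω(G) = 8 (lower bound: χ ≥ ω).
The clique on [0, 1, 2, 3, 4, 5, 6, 7] has size 8, forcing χ ≥ 8, and the coloring below uses 8 colors, so χ(G) = 8.
A valid 8-coloring: color 1: [3]; color 2: [4]; color 3: [6]; color 4: [1]; color 5: [0]; color 6: [7]; color 7: [2]; color 8: [5].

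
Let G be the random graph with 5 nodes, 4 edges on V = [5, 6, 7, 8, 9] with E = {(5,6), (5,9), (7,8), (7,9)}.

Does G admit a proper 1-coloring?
No, G is not 1-colorable

Edge (7,8) forces its endpoints to differ, so 1 color is not enough.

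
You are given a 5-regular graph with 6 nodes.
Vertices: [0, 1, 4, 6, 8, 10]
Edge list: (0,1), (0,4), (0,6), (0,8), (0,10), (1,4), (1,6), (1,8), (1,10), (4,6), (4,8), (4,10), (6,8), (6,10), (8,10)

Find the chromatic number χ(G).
χ(G) = 6

Clique number ω(G) = 6 (lower bound: χ ≥ ω).
The clique on [0, 1, 4, 6, 8, 10] has size 6, forcing χ ≥ 6, and the coloring below uses 6 colors, so χ(G) = 6.
A valid 6-coloring: color 1: [6]; color 2: [0]; color 3: [4]; color 4: [10]; color 5: [8]; color 6: [1].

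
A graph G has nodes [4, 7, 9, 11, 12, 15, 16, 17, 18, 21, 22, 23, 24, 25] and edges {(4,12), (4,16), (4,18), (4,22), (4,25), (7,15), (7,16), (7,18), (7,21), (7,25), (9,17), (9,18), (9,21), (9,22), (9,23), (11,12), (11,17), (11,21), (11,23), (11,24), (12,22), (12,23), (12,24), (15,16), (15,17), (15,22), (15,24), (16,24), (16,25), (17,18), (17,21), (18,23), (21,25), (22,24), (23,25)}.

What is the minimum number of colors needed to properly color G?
χ(G) = 4

Clique number ω(G) = 3 (lower bound: χ ≥ ω).
Suppose a proper 3-coloring c exists. The clique [4, 12, 22] takes 3 distinct colors; by symmetry let c(4) = 1, c(12) = 2, c(22) = 3.
- Vertex 24: neighbors [12, 22] already have colors [2, 3] ⇒ c(24) = 1.
- Vertex 11: neighbors [24, 12] already have colors [1, 2] ⇒ c(11) = 3.
- Vertex 15: neighbors [24, 22] already have colors [1, 3] ⇒ c(15) = 2.
- Vertex 17: neighbors [15, 11] already have colors [2, 3] ⇒ c(17) = 1.
- Vertex 9: neighbors [17, 22] already have colors [1, 3] ⇒ c(9) = 2.
- Vertex 21: neighbors [17, 9, 11] already have colors [1, 2, 3] — all 3 colors blocked. Contradiction.
The forced assignments end in a contradiction, so G has no proper 3-coloring (χ ≥ 4).
The coloring below uses 4 colors, so χ(G) = 4.
A valid 4-coloring: color 1: [9, 11, 15, 25]; color 2: [4, 7, 17, 23, 24]; color 3: [12, 16, 18, 21]; color 4: [22].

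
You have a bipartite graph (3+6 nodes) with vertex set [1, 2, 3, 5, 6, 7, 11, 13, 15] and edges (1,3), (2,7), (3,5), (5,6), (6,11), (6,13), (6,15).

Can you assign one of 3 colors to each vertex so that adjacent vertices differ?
Yes, G is 3-colorable

A valid 3-coloring: color 1: [2, 3, 6]; color 2: [1, 5, 7, 11, 13, 15].
(χ(G) = 2 ≤ 3.)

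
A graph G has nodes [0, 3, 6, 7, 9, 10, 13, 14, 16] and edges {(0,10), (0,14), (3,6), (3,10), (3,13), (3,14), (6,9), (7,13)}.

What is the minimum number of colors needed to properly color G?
χ(G) = 2

Clique number ω(G) = 2 (lower bound: χ ≥ ω).
The graph is bipartite (no odd cycle), so 2 colors suffice: χ(G) = 2.
A valid 2-coloring: color 1: [0, 3, 7, 9, 16]; color 2: [6, 10, 13, 14].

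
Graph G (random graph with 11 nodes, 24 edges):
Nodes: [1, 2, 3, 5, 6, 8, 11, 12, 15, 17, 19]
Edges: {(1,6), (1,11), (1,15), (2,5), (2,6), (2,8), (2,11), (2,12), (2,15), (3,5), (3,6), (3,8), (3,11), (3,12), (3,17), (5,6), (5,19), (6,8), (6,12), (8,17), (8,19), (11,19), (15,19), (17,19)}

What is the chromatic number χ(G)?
Clique number ω(G) = 3 (lower bound: χ ≥ ω).
The clique on [2, 6, 8] has size 3, forcing χ ≥ 3, and the coloring below uses 3 colors, so χ(G) = 3.
A valid 3-coloring: color 1: [6, 11, 15, 17]; color 2: [1, 2, 3, 19]; color 3: [5, 8, 12].

χ(G) = 3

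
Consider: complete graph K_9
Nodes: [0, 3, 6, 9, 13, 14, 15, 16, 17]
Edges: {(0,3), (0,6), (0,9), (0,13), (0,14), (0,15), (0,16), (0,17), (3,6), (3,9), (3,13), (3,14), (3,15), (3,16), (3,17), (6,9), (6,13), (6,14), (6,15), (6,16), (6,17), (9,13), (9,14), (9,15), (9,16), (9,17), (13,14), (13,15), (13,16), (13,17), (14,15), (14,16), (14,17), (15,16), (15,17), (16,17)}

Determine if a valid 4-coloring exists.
The clique on vertices [0, 3, 6, 9, 13, 14, 15, 16, 17] has size 9 > 4, so it alone needs 9 colors.

No, G is not 4-colorable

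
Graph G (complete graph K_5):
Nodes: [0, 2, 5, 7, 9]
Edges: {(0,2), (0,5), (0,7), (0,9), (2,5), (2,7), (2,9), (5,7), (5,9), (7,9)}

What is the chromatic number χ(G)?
Clique number ω(G) = 5 (lower bound: χ ≥ ω).
The clique on [0, 2, 5, 7, 9] has size 5, forcing χ ≥ 5, and the coloring below uses 5 colors, so χ(G) = 5.
A valid 5-coloring: color 1: [0]; color 2: [5]; color 3: [7]; color 4: [2]; color 5: [9].

χ(G) = 5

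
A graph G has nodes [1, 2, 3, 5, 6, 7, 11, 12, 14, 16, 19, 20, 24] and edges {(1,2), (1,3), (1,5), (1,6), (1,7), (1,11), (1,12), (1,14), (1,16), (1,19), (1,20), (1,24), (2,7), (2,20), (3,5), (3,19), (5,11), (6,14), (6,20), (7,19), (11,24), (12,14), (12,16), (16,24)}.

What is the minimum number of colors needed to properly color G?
χ(G) = 3

Clique number ω(G) = 3 (lower bound: χ ≥ ω).
The clique on [1, 2, 20] has size 3, forcing χ ≥ 3, and the coloring below uses 3 colors, so χ(G) = 3.
A valid 3-coloring: color 1: [1]; color 2: [2, 5, 6, 12, 19, 24]; color 3: [3, 7, 11, 14, 16, 20].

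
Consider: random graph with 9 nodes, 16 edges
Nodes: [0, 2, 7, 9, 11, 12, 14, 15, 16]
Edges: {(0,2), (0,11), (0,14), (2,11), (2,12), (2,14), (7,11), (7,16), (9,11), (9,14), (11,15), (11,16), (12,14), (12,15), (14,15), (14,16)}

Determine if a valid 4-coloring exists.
A valid 4-coloring: color 1: [11, 14]; color 2: [2, 7, 9, 15]; color 3: [0, 12, 16].
(χ(G) = 3 ≤ 4.)

Yes, G is 4-colorable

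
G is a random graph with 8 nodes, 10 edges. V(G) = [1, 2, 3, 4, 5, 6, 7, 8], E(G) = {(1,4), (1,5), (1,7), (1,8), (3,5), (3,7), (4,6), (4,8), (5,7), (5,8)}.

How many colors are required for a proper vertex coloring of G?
Clique number ω(G) = 3 (lower bound: χ ≥ ω).
The clique on [1, 4, 8] has size 3, forcing χ ≥ 3, and the coloring below uses 3 colors, so χ(G) = 3.
A valid 3-coloring: color 1: [1, 2, 3, 6]; color 2: [4, 5]; color 3: [7, 8].

χ(G) = 3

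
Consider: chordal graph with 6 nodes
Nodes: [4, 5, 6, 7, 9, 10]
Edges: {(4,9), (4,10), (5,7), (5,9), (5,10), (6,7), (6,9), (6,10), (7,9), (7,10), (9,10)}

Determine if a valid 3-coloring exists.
No, G is not 3-colorable

The clique on vertices [5, 7, 9, 10] has size 4 > 3, so it alone needs 4 colors.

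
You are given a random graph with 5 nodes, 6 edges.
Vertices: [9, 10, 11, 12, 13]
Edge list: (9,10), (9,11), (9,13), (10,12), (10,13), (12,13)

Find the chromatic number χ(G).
Clique number ω(G) = 3 (lower bound: χ ≥ ω).
The clique on [9, 10, 13] has size 3, forcing χ ≥ 3, and the coloring below uses 3 colors, so χ(G) = 3.
A valid 3-coloring: color 1: [9, 12]; color 2: [11, 13]; color 3: [10].

χ(G) = 3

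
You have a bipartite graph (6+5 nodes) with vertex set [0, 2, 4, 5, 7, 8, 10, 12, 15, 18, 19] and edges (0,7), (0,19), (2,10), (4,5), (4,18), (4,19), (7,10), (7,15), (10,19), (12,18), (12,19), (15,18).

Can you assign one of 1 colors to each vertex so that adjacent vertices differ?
No, G is not 1-colorable

Edge (2,10) forces its endpoints to differ, so 1 color is not enough.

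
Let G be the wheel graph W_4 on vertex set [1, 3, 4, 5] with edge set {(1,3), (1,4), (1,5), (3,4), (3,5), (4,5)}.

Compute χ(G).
Clique number ω(G) = 4 (lower bound: χ ≥ ω).
The clique on [1, 3, 4, 5] has size 4, forcing χ ≥ 4, and the coloring below uses 4 colors, so χ(G) = 4.
A valid 4-coloring: color 1: [1]; color 2: [3]; color 3: [4]; color 4: [5].

χ(G) = 4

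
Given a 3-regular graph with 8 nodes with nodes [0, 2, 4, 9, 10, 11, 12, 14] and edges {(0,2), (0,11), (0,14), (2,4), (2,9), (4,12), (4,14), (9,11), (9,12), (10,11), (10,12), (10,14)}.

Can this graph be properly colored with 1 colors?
No, G is not 1-colorable

Edge (0,2) forces its endpoints to differ, so 1 color is not enough.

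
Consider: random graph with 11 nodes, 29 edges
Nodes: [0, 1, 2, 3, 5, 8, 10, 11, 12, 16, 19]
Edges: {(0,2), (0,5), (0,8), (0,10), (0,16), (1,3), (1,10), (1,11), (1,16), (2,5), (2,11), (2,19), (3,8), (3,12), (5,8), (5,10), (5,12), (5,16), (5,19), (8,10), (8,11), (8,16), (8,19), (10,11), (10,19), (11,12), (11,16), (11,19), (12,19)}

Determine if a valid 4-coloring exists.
A valid 4-coloring: color 1: [3, 5, 11]; color 2: [1, 2, 8, 12]; color 3: [10, 16]; color 4: [0, 19].
(χ(G) = 4 ≤ 4.)

Yes, G is 4-colorable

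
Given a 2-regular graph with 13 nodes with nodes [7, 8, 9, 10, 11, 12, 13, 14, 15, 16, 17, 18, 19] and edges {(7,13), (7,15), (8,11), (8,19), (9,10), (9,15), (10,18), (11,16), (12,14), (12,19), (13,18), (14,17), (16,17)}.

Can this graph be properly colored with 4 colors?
Yes, G is 4-colorable

A valid 4-coloring: color 1: [8, 10, 12, 13, 15, 16]; color 2: [7, 9, 11, 17, 18, 19]; color 3: [14].
(χ(G) = 3 ≤ 4.)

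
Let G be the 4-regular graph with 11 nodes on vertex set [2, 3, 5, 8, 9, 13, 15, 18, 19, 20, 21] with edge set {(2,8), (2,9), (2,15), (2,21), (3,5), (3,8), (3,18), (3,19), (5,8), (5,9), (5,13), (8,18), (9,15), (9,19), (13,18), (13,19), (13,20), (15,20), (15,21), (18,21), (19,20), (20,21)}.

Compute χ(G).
χ(G) = 3

Clique number ω(G) = 3 (lower bound: χ ≥ ω).
The clique on [2, 9, 15] has size 3, forcing χ ≥ 3, and the coloring below uses 3 colors, so χ(G) = 3.
A valid 3-coloring: color 1: [8, 9, 13, 21]; color 2: [5, 15, 18, 19]; color 3: [2, 3, 20].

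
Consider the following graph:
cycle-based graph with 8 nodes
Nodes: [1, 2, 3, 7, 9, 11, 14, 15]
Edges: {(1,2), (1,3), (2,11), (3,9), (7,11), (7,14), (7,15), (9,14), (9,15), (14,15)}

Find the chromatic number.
χ(G) = 3

Clique number ω(G) = 3 (lower bound: χ ≥ ω).
The clique on [7, 14, 15] has size 3, forcing χ ≥ 3, and the coloring below uses 3 colors, so χ(G) = 3.
A valid 3-coloring: color 1: [2, 3, 14]; color 2: [1, 7, 9]; color 3: [11, 15].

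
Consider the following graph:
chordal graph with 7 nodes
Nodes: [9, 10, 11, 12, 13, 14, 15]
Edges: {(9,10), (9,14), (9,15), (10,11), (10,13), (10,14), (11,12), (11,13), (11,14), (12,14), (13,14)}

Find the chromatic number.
χ(G) = 4

Clique number ω(G) = 4 (lower bound: χ ≥ ω).
The clique on [10, 11, 13, 14] has size 4, forcing χ ≥ 4, and the coloring below uses 4 colors, so χ(G) = 4.
A valid 4-coloring: color 1: [14, 15]; color 2: [10, 12]; color 3: [9, 11]; color 4: [13].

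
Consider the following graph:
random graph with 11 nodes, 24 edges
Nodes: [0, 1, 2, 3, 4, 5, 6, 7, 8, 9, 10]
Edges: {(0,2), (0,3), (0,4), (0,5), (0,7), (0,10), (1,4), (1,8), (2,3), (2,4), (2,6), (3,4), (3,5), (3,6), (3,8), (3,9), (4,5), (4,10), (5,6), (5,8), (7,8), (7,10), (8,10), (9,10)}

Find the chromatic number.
χ(G) = 4

Clique number ω(G) = 4 (lower bound: χ ≥ ω).
The clique on [0, 2, 3, 4] has size 4, forcing χ ≥ 4, and the coloring below uses 4 colors, so χ(G) = 4.
A valid 4-coloring: color 1: [1, 3, 10]; color 2: [0, 6, 8, 9]; color 3: [4, 7]; color 4: [2, 5].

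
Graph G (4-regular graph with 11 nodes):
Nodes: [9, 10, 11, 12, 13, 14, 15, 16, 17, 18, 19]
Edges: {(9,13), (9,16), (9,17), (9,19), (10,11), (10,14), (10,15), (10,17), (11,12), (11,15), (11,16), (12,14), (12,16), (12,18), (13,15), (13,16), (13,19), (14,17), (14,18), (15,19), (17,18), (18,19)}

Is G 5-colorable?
Yes, G is 5-colorable

A valid 5-coloring: color 1: [10, 13, 18]; color 2: [12, 15, 17]; color 3: [11, 14, 19]; color 4: [9]; color 5: [16].
(χ(G) = 4 ≤ 5.)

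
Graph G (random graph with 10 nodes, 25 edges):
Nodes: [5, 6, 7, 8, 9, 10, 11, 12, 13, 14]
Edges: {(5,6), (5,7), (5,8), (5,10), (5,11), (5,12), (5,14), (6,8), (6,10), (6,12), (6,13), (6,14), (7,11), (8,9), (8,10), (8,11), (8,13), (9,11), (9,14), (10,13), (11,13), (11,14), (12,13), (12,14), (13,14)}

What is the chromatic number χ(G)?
χ(G) = 4

Clique number ω(G) = 4 (lower bound: χ ≥ ω).
The clique on [6, 8, 10, 13] has size 4, forcing χ ≥ 4, and the coloring below uses 4 colors, so χ(G) = 4.
A valid 4-coloring: color 1: [5, 9, 13]; color 2: [7, 8, 14]; color 3: [6, 11]; color 4: [10, 12].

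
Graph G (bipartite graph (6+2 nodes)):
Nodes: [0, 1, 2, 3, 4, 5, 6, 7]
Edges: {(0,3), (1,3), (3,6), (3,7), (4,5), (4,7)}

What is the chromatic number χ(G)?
Clique number ω(G) = 2 (lower bound: χ ≥ ω).
The graph is bipartite (no odd cycle), so 2 colors suffice: χ(G) = 2.
A valid 2-coloring: color 1: [2, 3, 4]; color 2: [0, 1, 5, 6, 7].

χ(G) = 2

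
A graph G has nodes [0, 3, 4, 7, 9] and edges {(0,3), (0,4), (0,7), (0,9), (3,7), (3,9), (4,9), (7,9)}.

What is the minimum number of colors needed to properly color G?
χ(G) = 4

Clique number ω(G) = 4 (lower bound: χ ≥ ω).
The clique on [0, 3, 7, 9] has size 4, forcing χ ≥ 4, and the coloring below uses 4 colors, so χ(G) = 4.
A valid 4-coloring: color 1: [0]; color 2: [9]; color 3: [3, 4]; color 4: [7].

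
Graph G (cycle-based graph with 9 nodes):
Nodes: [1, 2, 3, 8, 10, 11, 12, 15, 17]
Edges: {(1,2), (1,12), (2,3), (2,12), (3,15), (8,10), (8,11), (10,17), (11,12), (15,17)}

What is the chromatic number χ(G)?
Clique number ω(G) = 3 (lower bound: χ ≥ ω).
The clique on [1, 2, 12] has size 3, forcing χ ≥ 3, and the coloring below uses 3 colors, so χ(G) = 3.
A valid 3-coloring: color 1: [2, 10, 11, 15]; color 2: [3, 8, 12, 17]; color 3: [1].

χ(G) = 3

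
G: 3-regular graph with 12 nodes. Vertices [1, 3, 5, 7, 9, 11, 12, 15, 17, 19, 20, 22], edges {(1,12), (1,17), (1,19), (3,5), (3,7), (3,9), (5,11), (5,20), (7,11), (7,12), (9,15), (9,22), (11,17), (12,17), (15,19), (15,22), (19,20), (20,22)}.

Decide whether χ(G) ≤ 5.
Yes, G is 5-colorable

A valid 5-coloring: color 1: [1, 3, 11, 15, 20]; color 2: [5, 9, 12, 19]; color 3: [7, 17, 22].
(χ(G) = 3 ≤ 5.)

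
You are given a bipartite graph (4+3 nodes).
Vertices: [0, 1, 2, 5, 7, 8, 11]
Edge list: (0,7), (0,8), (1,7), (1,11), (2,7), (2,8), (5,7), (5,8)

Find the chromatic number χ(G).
χ(G) = 2

Clique number ω(G) = 2 (lower bound: χ ≥ ω).
The graph is bipartite (no odd cycle), so 2 colors suffice: χ(G) = 2.
A valid 2-coloring: color 1: [7, 8, 11]; color 2: [0, 1, 2, 5].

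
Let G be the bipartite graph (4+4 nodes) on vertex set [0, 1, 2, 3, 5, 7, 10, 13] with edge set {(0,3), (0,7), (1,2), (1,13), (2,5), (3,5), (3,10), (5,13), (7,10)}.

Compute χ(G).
Clique number ω(G) = 2 (lower bound: χ ≥ ω).
The graph is bipartite (no odd cycle), so 2 colors suffice: χ(G) = 2.
A valid 2-coloring: color 1: [2, 3, 7, 13]; color 2: [0, 1, 5, 10].

χ(G) = 2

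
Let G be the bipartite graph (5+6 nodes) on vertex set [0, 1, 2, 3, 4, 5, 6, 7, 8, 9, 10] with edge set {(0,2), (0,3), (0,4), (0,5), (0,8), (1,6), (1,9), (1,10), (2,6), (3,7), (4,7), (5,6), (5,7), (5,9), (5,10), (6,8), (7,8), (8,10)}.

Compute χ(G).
Clique number ω(G) = 2 (lower bound: χ ≥ ω).
The graph is bipartite (no odd cycle), so 2 colors suffice: χ(G) = 2.
A valid 2-coloring: color 1: [0, 6, 7, 9, 10]; color 2: [1, 2, 3, 4, 5, 8].

χ(G) = 2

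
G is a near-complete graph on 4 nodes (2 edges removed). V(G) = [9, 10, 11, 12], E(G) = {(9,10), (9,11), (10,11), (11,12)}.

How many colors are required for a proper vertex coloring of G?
χ(G) = 3

Clique number ω(G) = 3 (lower bound: χ ≥ ω).
The clique on [9, 10, 11] has size 3, forcing χ ≥ 3, and the coloring below uses 3 colors, so χ(G) = 3.
A valid 3-coloring: color 1: [11]; color 2: [9, 12]; color 3: [10].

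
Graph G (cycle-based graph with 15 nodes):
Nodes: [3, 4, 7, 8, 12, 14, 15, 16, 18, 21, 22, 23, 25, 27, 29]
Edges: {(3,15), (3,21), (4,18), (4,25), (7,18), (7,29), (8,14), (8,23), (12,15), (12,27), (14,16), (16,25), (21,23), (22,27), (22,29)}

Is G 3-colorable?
A valid 3-coloring: color 1: [3, 4, 7, 8, 12, 16, 22]; color 2: [14, 15, 18, 21, 25, 27, 29]; color 3: [23].
(χ(G) = 3 ≤ 3.)

Yes, G is 3-colorable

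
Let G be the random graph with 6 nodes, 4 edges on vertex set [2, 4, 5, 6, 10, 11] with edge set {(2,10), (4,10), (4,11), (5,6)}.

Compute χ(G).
Clique number ω(G) = 2 (lower bound: χ ≥ ω).
The graph is bipartite (no odd cycle), so 2 colors suffice: χ(G) = 2.
A valid 2-coloring: color 1: [6, 10, 11]; color 2: [2, 4, 5].

χ(G) = 2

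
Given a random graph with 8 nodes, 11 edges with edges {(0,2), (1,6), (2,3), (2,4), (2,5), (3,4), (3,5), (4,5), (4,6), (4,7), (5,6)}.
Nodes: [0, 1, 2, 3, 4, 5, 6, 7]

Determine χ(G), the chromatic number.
χ(G) = 4

Clique number ω(G) = 4 (lower bound: χ ≥ ω).
The clique on [2, 3, 4, 5] has size 4, forcing χ ≥ 4, and the coloring below uses 4 colors, so χ(G) = 4.
A valid 4-coloring: color 1: [0, 1, 4]; color 2: [2, 6, 7]; color 3: [5]; color 4: [3].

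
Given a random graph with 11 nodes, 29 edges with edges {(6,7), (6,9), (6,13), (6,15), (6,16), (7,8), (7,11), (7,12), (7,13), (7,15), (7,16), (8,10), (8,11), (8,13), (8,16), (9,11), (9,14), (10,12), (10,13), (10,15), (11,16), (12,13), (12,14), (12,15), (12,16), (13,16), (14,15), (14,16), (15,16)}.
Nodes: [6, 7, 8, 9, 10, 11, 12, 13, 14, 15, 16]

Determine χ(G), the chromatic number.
χ(G) = 4

Clique number ω(G) = 4 (lower bound: χ ≥ ω).
The clique on [12, 14, 15, 16] has size 4, forcing χ ≥ 4, and the coloring below uses 4 colors, so χ(G) = 4.
A valid 4-coloring: color 1: [9, 10, 16]; color 2: [7, 14]; color 3: [6, 8, 12]; color 4: [11, 13, 15].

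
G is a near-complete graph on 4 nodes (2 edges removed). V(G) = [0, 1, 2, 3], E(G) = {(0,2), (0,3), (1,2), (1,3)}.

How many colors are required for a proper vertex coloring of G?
Clique number ω(G) = 2 (lower bound: χ ≥ ω).
The graph is bipartite (no odd cycle), so 2 colors suffice: χ(G) = 2.
A valid 2-coloring: color 1: [0, 1]; color 2: [2, 3].

χ(G) = 2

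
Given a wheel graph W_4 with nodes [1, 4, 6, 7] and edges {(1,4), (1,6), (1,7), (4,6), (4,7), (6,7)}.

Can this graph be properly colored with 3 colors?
The clique on vertices [1, 4, 6, 7] has size 4 > 3, so it alone needs 4 colors.

No, G is not 3-colorable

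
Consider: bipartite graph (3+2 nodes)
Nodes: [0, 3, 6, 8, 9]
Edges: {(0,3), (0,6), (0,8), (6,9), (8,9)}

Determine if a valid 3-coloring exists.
Yes, G is 3-colorable

A valid 3-coloring: color 1: [0, 9]; color 2: [3, 6, 8].
(χ(G) = 2 ≤ 3.)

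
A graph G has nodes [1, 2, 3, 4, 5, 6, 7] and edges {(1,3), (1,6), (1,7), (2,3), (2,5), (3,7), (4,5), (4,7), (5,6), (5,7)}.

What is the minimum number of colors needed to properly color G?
Clique number ω(G) = 3 (lower bound: χ ≥ ω).
The clique on [1, 3, 7] has size 3, forcing χ ≥ 3, and the coloring below uses 3 colors, so χ(G) = 3.
A valid 3-coloring: color 1: [1, 5]; color 2: [2, 6, 7]; color 3: [3, 4].

χ(G) = 3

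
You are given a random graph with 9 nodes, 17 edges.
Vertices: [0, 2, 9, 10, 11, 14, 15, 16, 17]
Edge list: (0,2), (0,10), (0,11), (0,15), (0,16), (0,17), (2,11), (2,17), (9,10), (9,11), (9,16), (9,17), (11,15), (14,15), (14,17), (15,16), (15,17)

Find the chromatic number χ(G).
Clique number ω(G) = 3 (lower bound: χ ≥ ω).
The clique on [0, 2, 17] has size 3, forcing χ ≥ 3, and the coloring below uses 3 colors, so χ(G) = 3.
A valid 3-coloring: color 1: [0, 9, 14]; color 2: [2, 10, 15]; color 3: [11, 16, 17].

χ(G) = 3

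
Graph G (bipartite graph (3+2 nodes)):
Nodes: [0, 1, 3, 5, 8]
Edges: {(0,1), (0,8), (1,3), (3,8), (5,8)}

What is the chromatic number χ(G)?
χ(G) = 2

Clique number ω(G) = 2 (lower bound: χ ≥ ω).
The graph is bipartite (no odd cycle), so 2 colors suffice: χ(G) = 2.
A valid 2-coloring: color 1: [1, 8]; color 2: [0, 3, 5].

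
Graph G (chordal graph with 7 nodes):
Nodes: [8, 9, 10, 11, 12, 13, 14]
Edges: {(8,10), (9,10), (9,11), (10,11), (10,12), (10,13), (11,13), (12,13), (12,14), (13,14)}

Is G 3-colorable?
Yes, G is 3-colorable

A valid 3-coloring: color 1: [10, 14]; color 2: [8, 9, 13]; color 3: [11, 12].
(χ(G) = 3 ≤ 3.)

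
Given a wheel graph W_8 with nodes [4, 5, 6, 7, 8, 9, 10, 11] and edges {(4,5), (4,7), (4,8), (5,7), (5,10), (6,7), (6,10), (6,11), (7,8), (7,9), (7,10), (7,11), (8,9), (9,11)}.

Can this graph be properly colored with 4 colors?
Yes, G is 4-colorable

A valid 4-coloring: color 1: [7]; color 2: [4, 9, 10]; color 3: [5, 8, 11]; color 4: [6].
(χ(G) = 4 ≤ 4.)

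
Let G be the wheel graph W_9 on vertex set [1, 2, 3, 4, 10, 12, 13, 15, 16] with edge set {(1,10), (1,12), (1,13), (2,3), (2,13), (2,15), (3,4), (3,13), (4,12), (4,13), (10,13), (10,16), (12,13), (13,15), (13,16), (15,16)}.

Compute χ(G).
Clique number ω(G) = 3 (lower bound: χ ≥ ω).
The clique on [1, 10, 13] has size 3, forcing χ ≥ 3, and the coloring below uses 3 colors, so χ(G) = 3.
A valid 3-coloring: color 1: [13]; color 2: [3, 10, 12, 15]; color 3: [1, 2, 4, 16].

χ(G) = 3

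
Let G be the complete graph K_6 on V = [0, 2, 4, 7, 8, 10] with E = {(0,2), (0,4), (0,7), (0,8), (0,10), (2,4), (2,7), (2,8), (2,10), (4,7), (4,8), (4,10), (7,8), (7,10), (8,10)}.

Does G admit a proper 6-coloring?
A valid 6-coloring: color 1: [4]; color 2: [7]; color 3: [0]; color 4: [2]; color 5: [8]; color 6: [10].
(χ(G) = 6 ≤ 6.)

Yes, G is 6-colorable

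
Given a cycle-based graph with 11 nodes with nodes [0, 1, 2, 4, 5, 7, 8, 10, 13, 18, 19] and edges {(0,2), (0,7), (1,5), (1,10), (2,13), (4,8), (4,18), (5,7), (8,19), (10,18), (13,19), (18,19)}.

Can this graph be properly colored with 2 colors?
No, G is not 2-colorable

Odd cycle [13, 2, 0, 7, 5, 1, 10, 18, 19] needs 3 colors (χ ≥ 3).
Hence χ(G) ≥ 3 > 2, so no proper 2-coloring exists.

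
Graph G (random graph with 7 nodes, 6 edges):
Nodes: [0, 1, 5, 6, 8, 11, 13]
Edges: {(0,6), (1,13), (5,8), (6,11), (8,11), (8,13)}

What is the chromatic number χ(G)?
Clique number ω(G) = 2 (lower bound: χ ≥ ω).
The graph is bipartite (no odd cycle), so 2 colors suffice: χ(G) = 2.
A valid 2-coloring: color 1: [1, 6, 8]; color 2: [0, 5, 11, 13].

χ(G) = 2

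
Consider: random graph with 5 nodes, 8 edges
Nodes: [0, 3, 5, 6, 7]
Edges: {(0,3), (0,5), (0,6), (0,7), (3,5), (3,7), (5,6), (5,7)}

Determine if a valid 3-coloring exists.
No, G is not 3-colorable

The clique on vertices [0, 3, 5, 7] has size 4 > 3, so it alone needs 4 colors.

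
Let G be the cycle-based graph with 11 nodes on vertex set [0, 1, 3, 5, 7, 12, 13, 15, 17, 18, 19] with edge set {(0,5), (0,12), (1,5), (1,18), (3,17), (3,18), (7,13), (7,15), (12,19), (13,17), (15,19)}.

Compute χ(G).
Clique number ω(G) = 2 (lower bound: χ ≥ ω).
Odd cycle [18, 3, 17, 13, 7, 15, 19, 12, 0, 5, 1] needs 3 colors (χ ≥ 3).
The coloring below uses 3 colors, so χ(G) = 3.
A valid 3-coloring: color 1: [5, 7, 17, 18, 19]; color 2: [1, 3, 12, 13, 15]; color 3: [0].

χ(G) = 3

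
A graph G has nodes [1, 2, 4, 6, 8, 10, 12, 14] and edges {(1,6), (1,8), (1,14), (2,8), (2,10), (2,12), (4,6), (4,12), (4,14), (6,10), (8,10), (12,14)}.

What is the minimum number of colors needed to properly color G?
χ(G) = 3

Clique number ω(G) = 3 (lower bound: χ ≥ ω).
The clique on [2, 8, 10] has size 3, forcing χ ≥ 3, and the coloring below uses 3 colors, so χ(G) = 3.
A valid 3-coloring: color 1: [1, 10, 12]; color 2: [2, 6, 14]; color 3: [4, 8].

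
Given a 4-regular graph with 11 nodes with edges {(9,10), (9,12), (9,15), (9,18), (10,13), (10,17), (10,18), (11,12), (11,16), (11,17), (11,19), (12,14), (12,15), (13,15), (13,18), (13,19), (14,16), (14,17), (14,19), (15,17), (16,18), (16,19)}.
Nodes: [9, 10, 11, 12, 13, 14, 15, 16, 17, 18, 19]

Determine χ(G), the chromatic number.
Clique number ω(G) = 3 (lower bound: χ ≥ ω).
The clique on [9, 10, 18] has size 3, forcing χ ≥ 3, and the coloring below uses 3 colors, so χ(G) = 3.
A valid 3-coloring: color 1: [9, 11, 13, 14]; color 2: [12, 17, 18, 19]; color 3: [10, 15, 16].

χ(G) = 3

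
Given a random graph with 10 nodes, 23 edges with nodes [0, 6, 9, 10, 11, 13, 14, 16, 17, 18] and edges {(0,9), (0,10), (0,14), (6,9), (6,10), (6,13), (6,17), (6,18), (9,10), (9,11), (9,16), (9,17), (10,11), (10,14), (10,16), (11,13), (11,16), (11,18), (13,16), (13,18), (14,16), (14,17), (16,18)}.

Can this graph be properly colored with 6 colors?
A valid 6-coloring: color 1: [9, 14, 18]; color 2: [10, 13, 17]; color 3: [0, 6, 16]; color 4: [11].
(χ(G) = 4 ≤ 6.)

Yes, G is 6-colorable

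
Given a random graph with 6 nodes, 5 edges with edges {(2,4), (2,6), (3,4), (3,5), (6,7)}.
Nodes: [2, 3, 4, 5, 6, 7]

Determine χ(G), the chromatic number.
Clique number ω(G) = 2 (lower bound: χ ≥ ω).
The graph is bipartite (no odd cycle), so 2 colors suffice: χ(G) = 2.
A valid 2-coloring: color 1: [2, 3, 7]; color 2: [4, 5, 6].

χ(G) = 2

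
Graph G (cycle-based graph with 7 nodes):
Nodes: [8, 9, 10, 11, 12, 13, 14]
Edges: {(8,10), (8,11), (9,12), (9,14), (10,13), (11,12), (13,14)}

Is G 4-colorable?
Yes, G is 4-colorable

A valid 4-coloring: color 1: [10, 11, 14]; color 2: [8, 12, 13]; color 3: [9].
(χ(G) = 3 ≤ 4.)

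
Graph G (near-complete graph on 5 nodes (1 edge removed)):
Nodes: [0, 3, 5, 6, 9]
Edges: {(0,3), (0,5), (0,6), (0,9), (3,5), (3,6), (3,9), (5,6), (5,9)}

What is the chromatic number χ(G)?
Clique number ω(G) = 4 (lower bound: χ ≥ ω).
The clique on [0, 3, 5, 9] has size 4, forcing χ ≥ 4, and the coloring below uses 4 colors, so χ(G) = 4.
A valid 4-coloring: color 1: [3]; color 2: [0]; color 3: [5]; color 4: [6, 9].

χ(G) = 4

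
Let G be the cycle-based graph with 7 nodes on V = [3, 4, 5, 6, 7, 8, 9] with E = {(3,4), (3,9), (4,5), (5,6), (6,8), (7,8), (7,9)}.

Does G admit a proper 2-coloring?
No, G is not 2-colorable

Odd cycle [9, 7, 8, 6, 5, 4, 3] needs 3 colors (χ ≥ 3).
Hence χ(G) ≥ 3 > 2, so no proper 2-coloring exists.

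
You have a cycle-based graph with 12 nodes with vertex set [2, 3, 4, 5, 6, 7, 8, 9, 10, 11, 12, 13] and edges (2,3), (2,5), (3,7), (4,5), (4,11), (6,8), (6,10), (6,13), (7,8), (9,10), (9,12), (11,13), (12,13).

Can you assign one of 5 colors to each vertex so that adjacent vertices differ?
Yes, G is 5-colorable

A valid 5-coloring: color 1: [2, 4, 7, 10, 13]; color 2: [3, 5, 6, 11, 12]; color 3: [8, 9].
(χ(G) = 3 ≤ 5.)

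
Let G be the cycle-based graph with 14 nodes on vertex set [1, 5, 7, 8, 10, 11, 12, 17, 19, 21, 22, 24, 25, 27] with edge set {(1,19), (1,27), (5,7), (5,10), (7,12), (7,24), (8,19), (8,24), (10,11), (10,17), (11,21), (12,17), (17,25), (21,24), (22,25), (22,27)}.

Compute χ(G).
χ(G) = 3

Clique number ω(G) = 2 (lower bound: χ ≥ ω).
Odd cycle [5, 7, 12, 17, 10] needs 3 colors (χ ≥ 3).
The coloring below uses 3 colors, so χ(G) = 3.
A valid 3-coloring: color 1: [1, 5, 11, 17, 22, 24]; color 2: [7, 8, 10, 21, 25, 27]; color 3: [12, 19].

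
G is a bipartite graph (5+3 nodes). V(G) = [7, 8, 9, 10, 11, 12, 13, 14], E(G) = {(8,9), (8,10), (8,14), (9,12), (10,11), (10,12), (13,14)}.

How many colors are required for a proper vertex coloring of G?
Clique number ω(G) = 2 (lower bound: χ ≥ ω).
The graph is bipartite (no odd cycle), so 2 colors suffice: χ(G) = 2.
A valid 2-coloring: color 1: [7, 8, 11, 12, 13]; color 2: [9, 10, 14].

χ(G) = 2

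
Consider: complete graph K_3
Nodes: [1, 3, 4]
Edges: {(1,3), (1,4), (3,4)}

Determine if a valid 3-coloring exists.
Yes, G is 3-colorable

A valid 3-coloring: color 1: [3]; color 2: [4]; color 3: [1].
(χ(G) = 3 ≤ 3.)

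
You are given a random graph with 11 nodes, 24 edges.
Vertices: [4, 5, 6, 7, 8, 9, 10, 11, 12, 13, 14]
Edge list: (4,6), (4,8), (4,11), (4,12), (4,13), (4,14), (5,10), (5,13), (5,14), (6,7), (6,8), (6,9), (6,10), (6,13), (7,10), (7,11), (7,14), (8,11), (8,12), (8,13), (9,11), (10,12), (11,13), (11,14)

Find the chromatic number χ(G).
Clique number ω(G) = 4 (lower bound: χ ≥ ω).
The clique on [4, 8, 11, 13] has size 4, forcing χ ≥ 4, and the coloring below uses 4 colors, so χ(G) = 4.
A valid 4-coloring: color 1: [4, 5, 7, 9]; color 2: [6, 11, 12]; color 3: [8, 10, 14]; color 4: [13].

χ(G) = 4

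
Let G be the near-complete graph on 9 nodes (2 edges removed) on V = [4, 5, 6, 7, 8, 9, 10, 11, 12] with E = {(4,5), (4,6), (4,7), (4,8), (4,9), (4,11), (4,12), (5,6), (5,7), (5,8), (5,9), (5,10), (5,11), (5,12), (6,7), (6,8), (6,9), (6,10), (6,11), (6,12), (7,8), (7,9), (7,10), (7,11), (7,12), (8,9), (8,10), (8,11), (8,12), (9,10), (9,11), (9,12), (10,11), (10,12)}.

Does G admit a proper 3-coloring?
No, G is not 3-colorable

The clique on vertices [5, 6, 7, 8, 9, 10, 11] has size 7 > 3, so it alone needs 7 colors.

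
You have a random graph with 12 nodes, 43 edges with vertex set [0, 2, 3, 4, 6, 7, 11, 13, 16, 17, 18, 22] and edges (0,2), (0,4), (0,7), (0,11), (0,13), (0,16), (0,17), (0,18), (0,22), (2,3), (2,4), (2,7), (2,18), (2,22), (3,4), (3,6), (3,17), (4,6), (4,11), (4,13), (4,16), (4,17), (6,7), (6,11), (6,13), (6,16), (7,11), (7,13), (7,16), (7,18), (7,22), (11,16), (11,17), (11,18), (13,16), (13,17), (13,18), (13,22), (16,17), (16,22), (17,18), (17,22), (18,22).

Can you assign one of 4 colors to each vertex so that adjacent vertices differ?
The clique on vertices [0, 4, 11, 16, 17] has size 5 > 4, so it alone needs 5 colors.

No, G is not 4-colorable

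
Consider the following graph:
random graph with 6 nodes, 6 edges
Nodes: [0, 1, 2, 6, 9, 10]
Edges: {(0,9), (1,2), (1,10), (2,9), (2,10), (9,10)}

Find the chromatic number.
Clique number ω(G) = 3 (lower bound: χ ≥ ω).
The clique on [2, 9, 10] has size 3, forcing χ ≥ 3, and the coloring below uses 3 colors, so χ(G) = 3.
A valid 3-coloring: color 1: [0, 6, 10]; color 2: [1, 9]; color 3: [2].

χ(G) = 3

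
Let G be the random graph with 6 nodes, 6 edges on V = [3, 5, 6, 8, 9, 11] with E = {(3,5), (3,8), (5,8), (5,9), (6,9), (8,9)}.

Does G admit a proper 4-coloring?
A valid 4-coloring: color 1: [3, 9, 11]; color 2: [6, 8]; color 3: [5].
(χ(G) = 3 ≤ 4.)

Yes, G is 4-colorable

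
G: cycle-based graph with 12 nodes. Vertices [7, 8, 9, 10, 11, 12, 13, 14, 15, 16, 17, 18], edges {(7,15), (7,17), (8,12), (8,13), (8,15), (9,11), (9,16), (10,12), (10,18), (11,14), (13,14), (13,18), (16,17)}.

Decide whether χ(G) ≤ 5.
A valid 5-coloring: color 1: [7, 11, 12, 13, 16]; color 2: [8, 9, 10, 14, 17]; color 3: [15, 18].
(χ(G) = 3 ≤ 5.)

Yes, G is 5-colorable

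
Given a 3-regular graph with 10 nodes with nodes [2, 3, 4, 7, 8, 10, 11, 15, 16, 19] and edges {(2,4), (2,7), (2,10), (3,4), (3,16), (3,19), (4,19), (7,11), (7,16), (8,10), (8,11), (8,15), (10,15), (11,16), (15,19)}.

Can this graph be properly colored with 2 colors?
No, G is not 2-colorable

The clique on vertices [3, 4, 19] has size 3 > 2, so it alone needs 3 colors.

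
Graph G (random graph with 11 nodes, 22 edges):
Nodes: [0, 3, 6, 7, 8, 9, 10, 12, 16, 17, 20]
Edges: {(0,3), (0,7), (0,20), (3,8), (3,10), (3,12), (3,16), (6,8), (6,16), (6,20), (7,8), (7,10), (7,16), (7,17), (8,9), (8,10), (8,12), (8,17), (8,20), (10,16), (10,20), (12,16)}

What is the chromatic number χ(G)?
Clique number ω(G) = 3 (lower bound: χ ≥ ω).
The clique on [6, 8, 20] has size 3, forcing χ ≥ 3, and the coloring below uses 3 colors, so χ(G) = 3.
A valid 3-coloring: color 1: [0, 8, 16]; color 2: [3, 7, 9, 20]; color 3: [6, 10, 12, 17].

χ(G) = 3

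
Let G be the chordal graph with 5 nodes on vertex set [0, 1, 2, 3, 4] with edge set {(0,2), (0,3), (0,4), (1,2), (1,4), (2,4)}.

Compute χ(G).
χ(G) = 3

Clique number ω(G) = 3 (lower bound: χ ≥ ω).
The clique on [0, 2, 4] has size 3, forcing χ ≥ 3, and the coloring below uses 3 colors, so χ(G) = 3.
A valid 3-coloring: color 1: [3, 4]; color 2: [0, 1]; color 3: [2].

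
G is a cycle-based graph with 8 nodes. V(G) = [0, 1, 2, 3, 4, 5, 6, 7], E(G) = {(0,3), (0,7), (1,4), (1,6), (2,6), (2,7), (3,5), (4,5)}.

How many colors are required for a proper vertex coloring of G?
χ(G) = 2

Clique number ω(G) = 2 (lower bound: χ ≥ ω).
The graph is bipartite (no odd cycle), so 2 colors suffice: χ(G) = 2.
A valid 2-coloring: color 1: [0, 1, 2, 5]; color 2: [3, 4, 6, 7].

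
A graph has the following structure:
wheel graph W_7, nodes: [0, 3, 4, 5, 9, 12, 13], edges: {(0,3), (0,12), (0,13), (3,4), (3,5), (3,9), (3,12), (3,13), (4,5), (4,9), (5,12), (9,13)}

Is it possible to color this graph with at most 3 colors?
Yes, G is 3-colorable

A valid 3-coloring: color 1: [3]; color 2: [4, 12, 13]; color 3: [0, 5, 9].
(χ(G) = 3 ≤ 3.)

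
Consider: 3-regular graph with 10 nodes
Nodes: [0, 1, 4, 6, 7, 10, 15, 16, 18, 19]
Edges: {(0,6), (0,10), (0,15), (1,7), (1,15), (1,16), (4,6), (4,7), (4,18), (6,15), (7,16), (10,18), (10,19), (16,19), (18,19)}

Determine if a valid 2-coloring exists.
No, G is not 2-colorable

The clique on vertices [0, 6, 15] has size 3 > 2, so it alone needs 3 colors.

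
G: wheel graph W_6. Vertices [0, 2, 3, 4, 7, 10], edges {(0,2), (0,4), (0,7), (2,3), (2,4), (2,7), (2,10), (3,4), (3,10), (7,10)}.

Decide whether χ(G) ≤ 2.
No, G is not 2-colorable

The clique on vertices [0, 2, 4] has size 3 > 2, so it alone needs 3 colors.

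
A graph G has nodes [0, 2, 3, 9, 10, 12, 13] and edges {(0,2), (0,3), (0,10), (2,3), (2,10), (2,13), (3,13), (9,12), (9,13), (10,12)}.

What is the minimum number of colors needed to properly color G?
Clique number ω(G) = 3 (lower bound: χ ≥ ω).
The clique on [0, 2, 10] has size 3, forcing χ ≥ 3, and the coloring below uses 3 colors, so χ(G) = 3.
A valid 3-coloring: color 1: [2, 12]; color 2: [0, 13]; color 3: [3, 9, 10].

χ(G) = 3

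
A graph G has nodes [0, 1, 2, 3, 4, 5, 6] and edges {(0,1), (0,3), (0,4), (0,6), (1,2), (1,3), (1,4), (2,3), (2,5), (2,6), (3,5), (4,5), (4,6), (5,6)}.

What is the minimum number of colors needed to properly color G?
Clique number ω(G) = 3 (lower bound: χ ≥ ω).
Suppose a proper 3-coloring c exists. The clique [0, 1, 3] takes 3 distinct colors; by symmetry let c(0) = 1, c(1) = 2, c(3) = 3.
- Vertex 2: neighbors [1, 3] already have colors [2, 3] ⇒ c(2) = 1.
- Vertex 4: neighbors [0, 1] already have colors [1, 2] ⇒ c(4) = 3.
- Vertex 5: neighbors [2, 3] already have colors [1, 3] ⇒ c(5) = 2.
- Vertex 6: neighbors [0, 5, 4] already have colors [1, 2, 3] — all 3 colors blocked. Contradiction.
The forced assignments end in a contradiction, so G has no proper 3-coloring (χ ≥ 4).
The coloring below uses 4 colors, so χ(G) = 4.
A valid 4-coloring: color 1: [2, 4]; color 2: [3, 6]; color 3: [1, 5]; color 4: [0].

χ(G) = 4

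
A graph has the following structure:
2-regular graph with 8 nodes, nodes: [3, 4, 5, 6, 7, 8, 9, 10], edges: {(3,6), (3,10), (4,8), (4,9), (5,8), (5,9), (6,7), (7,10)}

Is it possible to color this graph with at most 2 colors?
Yes, G is 2-colorable

A valid 2-coloring: color 1: [4, 5, 6, 10]; color 2: [3, 7, 8, 9].
(χ(G) = 2 ≤ 2.)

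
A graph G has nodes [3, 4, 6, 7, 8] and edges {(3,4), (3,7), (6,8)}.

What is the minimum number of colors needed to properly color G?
χ(G) = 2

Clique number ω(G) = 2 (lower bound: χ ≥ ω).
The graph is bipartite (no odd cycle), so 2 colors suffice: χ(G) = 2.
A valid 2-coloring: color 1: [3, 8]; color 2: [4, 6, 7].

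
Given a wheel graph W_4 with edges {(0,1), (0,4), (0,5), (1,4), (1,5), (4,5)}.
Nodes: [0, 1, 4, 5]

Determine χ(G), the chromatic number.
χ(G) = 4

Clique number ω(G) = 4 (lower bound: χ ≥ ω).
The clique on [0, 1, 4, 5] has size 4, forcing χ ≥ 4, and the coloring below uses 4 colors, so χ(G) = 4.
A valid 4-coloring: color 1: [5]; color 2: [1]; color 3: [4]; color 4: [0].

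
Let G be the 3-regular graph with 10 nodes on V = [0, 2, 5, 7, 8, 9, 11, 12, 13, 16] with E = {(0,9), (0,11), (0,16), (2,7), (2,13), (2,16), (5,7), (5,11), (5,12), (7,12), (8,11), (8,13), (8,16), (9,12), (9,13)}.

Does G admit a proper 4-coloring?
A valid 4-coloring: color 1: [2, 5, 8, 9]; color 2: [0, 7, 13]; color 3: [11, 12, 16].
(χ(G) = 3 ≤ 4.)

Yes, G is 4-colorable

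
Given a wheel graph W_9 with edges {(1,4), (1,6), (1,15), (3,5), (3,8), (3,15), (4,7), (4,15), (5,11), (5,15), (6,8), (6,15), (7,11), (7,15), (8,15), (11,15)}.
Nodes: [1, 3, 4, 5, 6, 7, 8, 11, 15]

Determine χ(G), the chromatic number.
Clique number ω(G) = 3 (lower bound: χ ≥ ω).
The clique on [1, 4, 15] has size 3, forcing χ ≥ 3, and the coloring below uses 3 colors, so χ(G) = 3.
A valid 3-coloring: color 1: [15]; color 2: [1, 5, 7, 8]; color 3: [3, 4, 6, 11].

χ(G) = 3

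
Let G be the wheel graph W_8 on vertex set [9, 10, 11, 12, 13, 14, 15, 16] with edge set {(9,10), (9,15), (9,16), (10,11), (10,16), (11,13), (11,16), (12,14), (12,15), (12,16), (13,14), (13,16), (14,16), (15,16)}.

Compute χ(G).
Clique number ω(G) = 3 (lower bound: χ ≥ ω).
Odd cycle [13, 11, 10, 9, 15, 12, 14] needs 3 colors (χ ≥ 3).
Vertex 16 is adjacent to every vertex of [9, 10, 11, 12, 13, 14, 15], which already need 3 colors among themselves, so 16 needs a new color (χ ≥ 4).
The coloring below uses 4 colors, so χ(G) = 4.
A valid 4-coloring: color 1: [16]; color 2: [10, 12, 13]; color 3: [9, 11, 14]; color 4: [15].

χ(G) = 4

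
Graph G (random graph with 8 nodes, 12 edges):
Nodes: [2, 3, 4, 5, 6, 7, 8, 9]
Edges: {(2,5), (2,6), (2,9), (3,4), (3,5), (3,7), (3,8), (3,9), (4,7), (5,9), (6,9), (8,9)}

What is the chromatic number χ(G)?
χ(G) = 3

Clique number ω(G) = 3 (lower bound: χ ≥ ω).
The clique on [2, 5, 9] has size 3, forcing χ ≥ 3, and the coloring below uses 3 colors, so χ(G) = 3.
A valid 3-coloring: color 1: [4, 9]; color 2: [2, 3]; color 3: [5, 6, 7, 8].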